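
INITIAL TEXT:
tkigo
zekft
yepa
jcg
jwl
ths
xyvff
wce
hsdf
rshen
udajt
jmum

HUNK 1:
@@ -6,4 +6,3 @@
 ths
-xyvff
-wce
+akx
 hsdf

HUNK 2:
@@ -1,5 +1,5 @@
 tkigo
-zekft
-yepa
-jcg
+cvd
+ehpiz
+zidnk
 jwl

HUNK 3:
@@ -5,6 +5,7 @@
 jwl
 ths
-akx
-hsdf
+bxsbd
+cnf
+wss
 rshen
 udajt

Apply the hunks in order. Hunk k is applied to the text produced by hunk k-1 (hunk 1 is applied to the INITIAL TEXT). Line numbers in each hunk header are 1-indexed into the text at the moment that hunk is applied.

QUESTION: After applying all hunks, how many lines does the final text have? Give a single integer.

Hunk 1: at line 6 remove [xyvff,wce] add [akx] -> 11 lines: tkigo zekft yepa jcg jwl ths akx hsdf rshen udajt jmum
Hunk 2: at line 1 remove [zekft,yepa,jcg] add [cvd,ehpiz,zidnk] -> 11 lines: tkigo cvd ehpiz zidnk jwl ths akx hsdf rshen udajt jmum
Hunk 3: at line 5 remove [akx,hsdf] add [bxsbd,cnf,wss] -> 12 lines: tkigo cvd ehpiz zidnk jwl ths bxsbd cnf wss rshen udajt jmum
Final line count: 12

Answer: 12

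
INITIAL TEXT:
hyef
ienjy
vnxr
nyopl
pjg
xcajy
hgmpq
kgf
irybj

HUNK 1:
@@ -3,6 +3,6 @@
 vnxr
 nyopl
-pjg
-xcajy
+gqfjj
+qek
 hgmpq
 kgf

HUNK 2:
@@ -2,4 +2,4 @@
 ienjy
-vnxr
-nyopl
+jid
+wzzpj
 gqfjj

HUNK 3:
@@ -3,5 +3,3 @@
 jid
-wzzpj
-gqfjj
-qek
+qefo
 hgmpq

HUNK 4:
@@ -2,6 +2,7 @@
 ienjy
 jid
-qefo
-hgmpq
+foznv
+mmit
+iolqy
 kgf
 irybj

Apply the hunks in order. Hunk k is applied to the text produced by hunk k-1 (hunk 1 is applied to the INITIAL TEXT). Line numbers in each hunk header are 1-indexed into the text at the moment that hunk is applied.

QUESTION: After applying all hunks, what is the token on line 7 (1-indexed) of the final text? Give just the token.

Answer: kgf

Derivation:
Hunk 1: at line 3 remove [pjg,xcajy] add [gqfjj,qek] -> 9 lines: hyef ienjy vnxr nyopl gqfjj qek hgmpq kgf irybj
Hunk 2: at line 2 remove [vnxr,nyopl] add [jid,wzzpj] -> 9 lines: hyef ienjy jid wzzpj gqfjj qek hgmpq kgf irybj
Hunk 3: at line 3 remove [wzzpj,gqfjj,qek] add [qefo] -> 7 lines: hyef ienjy jid qefo hgmpq kgf irybj
Hunk 4: at line 2 remove [qefo,hgmpq] add [foznv,mmit,iolqy] -> 8 lines: hyef ienjy jid foznv mmit iolqy kgf irybj
Final line 7: kgf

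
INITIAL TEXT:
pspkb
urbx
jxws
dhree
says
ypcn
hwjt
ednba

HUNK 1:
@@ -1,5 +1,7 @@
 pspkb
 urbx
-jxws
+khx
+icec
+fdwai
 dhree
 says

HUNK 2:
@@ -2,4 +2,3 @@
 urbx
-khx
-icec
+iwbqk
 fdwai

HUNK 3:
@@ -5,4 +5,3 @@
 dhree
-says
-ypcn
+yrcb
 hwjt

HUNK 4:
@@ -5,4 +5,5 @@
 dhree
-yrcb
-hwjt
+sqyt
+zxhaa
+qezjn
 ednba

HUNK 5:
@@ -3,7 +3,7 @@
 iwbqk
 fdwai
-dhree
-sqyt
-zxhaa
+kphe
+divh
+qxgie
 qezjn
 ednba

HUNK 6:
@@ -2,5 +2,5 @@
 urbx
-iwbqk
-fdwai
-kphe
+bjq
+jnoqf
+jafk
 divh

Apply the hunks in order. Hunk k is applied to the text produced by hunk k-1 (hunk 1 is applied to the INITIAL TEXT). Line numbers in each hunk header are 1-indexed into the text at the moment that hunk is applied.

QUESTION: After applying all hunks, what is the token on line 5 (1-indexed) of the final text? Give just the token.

Hunk 1: at line 1 remove [jxws] add [khx,icec,fdwai] -> 10 lines: pspkb urbx khx icec fdwai dhree says ypcn hwjt ednba
Hunk 2: at line 2 remove [khx,icec] add [iwbqk] -> 9 lines: pspkb urbx iwbqk fdwai dhree says ypcn hwjt ednba
Hunk 3: at line 5 remove [says,ypcn] add [yrcb] -> 8 lines: pspkb urbx iwbqk fdwai dhree yrcb hwjt ednba
Hunk 4: at line 5 remove [yrcb,hwjt] add [sqyt,zxhaa,qezjn] -> 9 lines: pspkb urbx iwbqk fdwai dhree sqyt zxhaa qezjn ednba
Hunk 5: at line 3 remove [dhree,sqyt,zxhaa] add [kphe,divh,qxgie] -> 9 lines: pspkb urbx iwbqk fdwai kphe divh qxgie qezjn ednba
Hunk 6: at line 2 remove [iwbqk,fdwai,kphe] add [bjq,jnoqf,jafk] -> 9 lines: pspkb urbx bjq jnoqf jafk divh qxgie qezjn ednba
Final line 5: jafk

Answer: jafk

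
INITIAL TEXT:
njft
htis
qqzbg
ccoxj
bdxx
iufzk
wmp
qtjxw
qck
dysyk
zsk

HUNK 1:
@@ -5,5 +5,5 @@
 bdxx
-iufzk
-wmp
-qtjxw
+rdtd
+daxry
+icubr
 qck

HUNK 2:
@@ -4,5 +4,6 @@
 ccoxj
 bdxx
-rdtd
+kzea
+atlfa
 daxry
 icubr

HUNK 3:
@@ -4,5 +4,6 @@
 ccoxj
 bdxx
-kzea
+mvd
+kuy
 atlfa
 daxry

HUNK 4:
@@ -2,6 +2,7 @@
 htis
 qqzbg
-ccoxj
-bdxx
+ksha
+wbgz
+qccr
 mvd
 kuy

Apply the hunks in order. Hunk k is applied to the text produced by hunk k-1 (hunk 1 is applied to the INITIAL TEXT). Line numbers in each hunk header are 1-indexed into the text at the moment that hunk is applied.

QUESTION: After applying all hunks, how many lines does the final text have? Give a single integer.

Hunk 1: at line 5 remove [iufzk,wmp,qtjxw] add [rdtd,daxry,icubr] -> 11 lines: njft htis qqzbg ccoxj bdxx rdtd daxry icubr qck dysyk zsk
Hunk 2: at line 4 remove [rdtd] add [kzea,atlfa] -> 12 lines: njft htis qqzbg ccoxj bdxx kzea atlfa daxry icubr qck dysyk zsk
Hunk 3: at line 4 remove [kzea] add [mvd,kuy] -> 13 lines: njft htis qqzbg ccoxj bdxx mvd kuy atlfa daxry icubr qck dysyk zsk
Hunk 4: at line 2 remove [ccoxj,bdxx] add [ksha,wbgz,qccr] -> 14 lines: njft htis qqzbg ksha wbgz qccr mvd kuy atlfa daxry icubr qck dysyk zsk
Final line count: 14

Answer: 14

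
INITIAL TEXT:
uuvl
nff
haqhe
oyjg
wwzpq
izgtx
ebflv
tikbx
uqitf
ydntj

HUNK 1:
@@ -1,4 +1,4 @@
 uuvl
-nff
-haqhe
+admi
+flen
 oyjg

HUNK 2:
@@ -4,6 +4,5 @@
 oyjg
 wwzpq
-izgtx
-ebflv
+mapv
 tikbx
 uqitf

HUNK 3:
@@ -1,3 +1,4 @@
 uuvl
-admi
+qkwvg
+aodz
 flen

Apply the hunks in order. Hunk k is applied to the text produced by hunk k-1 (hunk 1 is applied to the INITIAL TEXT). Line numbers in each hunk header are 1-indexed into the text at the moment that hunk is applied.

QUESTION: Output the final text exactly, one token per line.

Answer: uuvl
qkwvg
aodz
flen
oyjg
wwzpq
mapv
tikbx
uqitf
ydntj

Derivation:
Hunk 1: at line 1 remove [nff,haqhe] add [admi,flen] -> 10 lines: uuvl admi flen oyjg wwzpq izgtx ebflv tikbx uqitf ydntj
Hunk 2: at line 4 remove [izgtx,ebflv] add [mapv] -> 9 lines: uuvl admi flen oyjg wwzpq mapv tikbx uqitf ydntj
Hunk 3: at line 1 remove [admi] add [qkwvg,aodz] -> 10 lines: uuvl qkwvg aodz flen oyjg wwzpq mapv tikbx uqitf ydntj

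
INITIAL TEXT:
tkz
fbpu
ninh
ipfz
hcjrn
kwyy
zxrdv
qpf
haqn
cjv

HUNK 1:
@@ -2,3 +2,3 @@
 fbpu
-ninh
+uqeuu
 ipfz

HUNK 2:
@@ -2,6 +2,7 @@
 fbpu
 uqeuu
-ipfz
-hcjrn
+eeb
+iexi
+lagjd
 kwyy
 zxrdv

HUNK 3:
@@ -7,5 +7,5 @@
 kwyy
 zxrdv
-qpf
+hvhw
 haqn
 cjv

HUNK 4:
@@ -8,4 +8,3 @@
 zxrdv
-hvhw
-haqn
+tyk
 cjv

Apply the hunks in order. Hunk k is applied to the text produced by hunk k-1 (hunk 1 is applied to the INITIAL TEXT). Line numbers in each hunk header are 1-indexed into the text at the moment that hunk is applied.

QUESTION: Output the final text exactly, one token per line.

Hunk 1: at line 2 remove [ninh] add [uqeuu] -> 10 lines: tkz fbpu uqeuu ipfz hcjrn kwyy zxrdv qpf haqn cjv
Hunk 2: at line 2 remove [ipfz,hcjrn] add [eeb,iexi,lagjd] -> 11 lines: tkz fbpu uqeuu eeb iexi lagjd kwyy zxrdv qpf haqn cjv
Hunk 3: at line 7 remove [qpf] add [hvhw] -> 11 lines: tkz fbpu uqeuu eeb iexi lagjd kwyy zxrdv hvhw haqn cjv
Hunk 4: at line 8 remove [hvhw,haqn] add [tyk] -> 10 lines: tkz fbpu uqeuu eeb iexi lagjd kwyy zxrdv tyk cjv

Answer: tkz
fbpu
uqeuu
eeb
iexi
lagjd
kwyy
zxrdv
tyk
cjv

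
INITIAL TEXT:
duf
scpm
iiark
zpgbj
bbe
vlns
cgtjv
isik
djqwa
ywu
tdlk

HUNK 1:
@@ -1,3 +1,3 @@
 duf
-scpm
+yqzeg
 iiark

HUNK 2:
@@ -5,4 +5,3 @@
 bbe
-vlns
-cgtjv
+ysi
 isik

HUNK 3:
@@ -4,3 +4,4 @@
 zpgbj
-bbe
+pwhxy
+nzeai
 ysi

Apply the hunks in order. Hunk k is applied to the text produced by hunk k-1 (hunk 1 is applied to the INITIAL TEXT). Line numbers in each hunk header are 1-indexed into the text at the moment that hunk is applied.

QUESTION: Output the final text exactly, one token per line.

Hunk 1: at line 1 remove [scpm] add [yqzeg] -> 11 lines: duf yqzeg iiark zpgbj bbe vlns cgtjv isik djqwa ywu tdlk
Hunk 2: at line 5 remove [vlns,cgtjv] add [ysi] -> 10 lines: duf yqzeg iiark zpgbj bbe ysi isik djqwa ywu tdlk
Hunk 3: at line 4 remove [bbe] add [pwhxy,nzeai] -> 11 lines: duf yqzeg iiark zpgbj pwhxy nzeai ysi isik djqwa ywu tdlk

Answer: duf
yqzeg
iiark
zpgbj
pwhxy
nzeai
ysi
isik
djqwa
ywu
tdlk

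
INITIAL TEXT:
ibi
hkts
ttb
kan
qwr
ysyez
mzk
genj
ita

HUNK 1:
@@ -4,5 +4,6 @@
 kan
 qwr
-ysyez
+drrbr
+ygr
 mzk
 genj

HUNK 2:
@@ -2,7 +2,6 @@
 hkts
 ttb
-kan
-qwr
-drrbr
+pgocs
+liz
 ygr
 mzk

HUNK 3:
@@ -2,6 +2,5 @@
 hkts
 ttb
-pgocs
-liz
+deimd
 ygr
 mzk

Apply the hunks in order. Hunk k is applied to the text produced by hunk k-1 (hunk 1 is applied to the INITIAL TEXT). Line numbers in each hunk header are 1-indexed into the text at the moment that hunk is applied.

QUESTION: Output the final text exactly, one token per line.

Answer: ibi
hkts
ttb
deimd
ygr
mzk
genj
ita

Derivation:
Hunk 1: at line 4 remove [ysyez] add [drrbr,ygr] -> 10 lines: ibi hkts ttb kan qwr drrbr ygr mzk genj ita
Hunk 2: at line 2 remove [kan,qwr,drrbr] add [pgocs,liz] -> 9 lines: ibi hkts ttb pgocs liz ygr mzk genj ita
Hunk 3: at line 2 remove [pgocs,liz] add [deimd] -> 8 lines: ibi hkts ttb deimd ygr mzk genj ita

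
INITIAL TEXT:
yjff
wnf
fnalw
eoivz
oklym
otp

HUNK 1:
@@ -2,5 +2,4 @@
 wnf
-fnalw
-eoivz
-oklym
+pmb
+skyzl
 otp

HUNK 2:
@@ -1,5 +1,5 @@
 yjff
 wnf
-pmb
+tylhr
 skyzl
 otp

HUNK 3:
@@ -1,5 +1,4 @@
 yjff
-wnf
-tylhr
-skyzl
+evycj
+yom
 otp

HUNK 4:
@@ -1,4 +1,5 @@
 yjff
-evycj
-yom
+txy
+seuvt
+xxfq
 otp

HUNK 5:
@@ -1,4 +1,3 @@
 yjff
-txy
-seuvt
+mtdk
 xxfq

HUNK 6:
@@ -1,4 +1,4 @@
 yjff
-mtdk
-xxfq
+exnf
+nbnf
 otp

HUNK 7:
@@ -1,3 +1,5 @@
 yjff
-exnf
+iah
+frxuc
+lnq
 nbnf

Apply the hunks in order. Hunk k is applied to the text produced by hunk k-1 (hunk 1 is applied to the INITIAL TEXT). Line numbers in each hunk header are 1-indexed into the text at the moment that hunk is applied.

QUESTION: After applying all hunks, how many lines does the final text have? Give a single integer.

Answer: 6

Derivation:
Hunk 1: at line 2 remove [fnalw,eoivz,oklym] add [pmb,skyzl] -> 5 lines: yjff wnf pmb skyzl otp
Hunk 2: at line 1 remove [pmb] add [tylhr] -> 5 lines: yjff wnf tylhr skyzl otp
Hunk 3: at line 1 remove [wnf,tylhr,skyzl] add [evycj,yom] -> 4 lines: yjff evycj yom otp
Hunk 4: at line 1 remove [evycj,yom] add [txy,seuvt,xxfq] -> 5 lines: yjff txy seuvt xxfq otp
Hunk 5: at line 1 remove [txy,seuvt] add [mtdk] -> 4 lines: yjff mtdk xxfq otp
Hunk 6: at line 1 remove [mtdk,xxfq] add [exnf,nbnf] -> 4 lines: yjff exnf nbnf otp
Hunk 7: at line 1 remove [exnf] add [iah,frxuc,lnq] -> 6 lines: yjff iah frxuc lnq nbnf otp
Final line count: 6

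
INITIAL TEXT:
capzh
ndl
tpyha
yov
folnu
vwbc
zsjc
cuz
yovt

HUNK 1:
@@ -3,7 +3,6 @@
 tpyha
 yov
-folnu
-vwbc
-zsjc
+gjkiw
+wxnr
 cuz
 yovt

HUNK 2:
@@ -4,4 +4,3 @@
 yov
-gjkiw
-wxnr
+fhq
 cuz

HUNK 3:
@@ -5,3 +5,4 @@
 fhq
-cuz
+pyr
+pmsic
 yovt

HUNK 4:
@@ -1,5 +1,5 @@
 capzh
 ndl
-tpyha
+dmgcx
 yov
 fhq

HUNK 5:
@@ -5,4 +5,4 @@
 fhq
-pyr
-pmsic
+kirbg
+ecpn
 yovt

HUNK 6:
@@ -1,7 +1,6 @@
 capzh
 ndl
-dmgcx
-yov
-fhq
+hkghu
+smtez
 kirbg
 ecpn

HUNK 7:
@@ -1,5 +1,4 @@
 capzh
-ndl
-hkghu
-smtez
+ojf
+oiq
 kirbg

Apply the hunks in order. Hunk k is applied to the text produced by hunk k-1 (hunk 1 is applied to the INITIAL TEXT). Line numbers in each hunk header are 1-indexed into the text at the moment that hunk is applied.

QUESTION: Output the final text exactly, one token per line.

Hunk 1: at line 3 remove [folnu,vwbc,zsjc] add [gjkiw,wxnr] -> 8 lines: capzh ndl tpyha yov gjkiw wxnr cuz yovt
Hunk 2: at line 4 remove [gjkiw,wxnr] add [fhq] -> 7 lines: capzh ndl tpyha yov fhq cuz yovt
Hunk 3: at line 5 remove [cuz] add [pyr,pmsic] -> 8 lines: capzh ndl tpyha yov fhq pyr pmsic yovt
Hunk 4: at line 1 remove [tpyha] add [dmgcx] -> 8 lines: capzh ndl dmgcx yov fhq pyr pmsic yovt
Hunk 5: at line 5 remove [pyr,pmsic] add [kirbg,ecpn] -> 8 lines: capzh ndl dmgcx yov fhq kirbg ecpn yovt
Hunk 6: at line 1 remove [dmgcx,yov,fhq] add [hkghu,smtez] -> 7 lines: capzh ndl hkghu smtez kirbg ecpn yovt
Hunk 7: at line 1 remove [ndl,hkghu,smtez] add [ojf,oiq] -> 6 lines: capzh ojf oiq kirbg ecpn yovt

Answer: capzh
ojf
oiq
kirbg
ecpn
yovt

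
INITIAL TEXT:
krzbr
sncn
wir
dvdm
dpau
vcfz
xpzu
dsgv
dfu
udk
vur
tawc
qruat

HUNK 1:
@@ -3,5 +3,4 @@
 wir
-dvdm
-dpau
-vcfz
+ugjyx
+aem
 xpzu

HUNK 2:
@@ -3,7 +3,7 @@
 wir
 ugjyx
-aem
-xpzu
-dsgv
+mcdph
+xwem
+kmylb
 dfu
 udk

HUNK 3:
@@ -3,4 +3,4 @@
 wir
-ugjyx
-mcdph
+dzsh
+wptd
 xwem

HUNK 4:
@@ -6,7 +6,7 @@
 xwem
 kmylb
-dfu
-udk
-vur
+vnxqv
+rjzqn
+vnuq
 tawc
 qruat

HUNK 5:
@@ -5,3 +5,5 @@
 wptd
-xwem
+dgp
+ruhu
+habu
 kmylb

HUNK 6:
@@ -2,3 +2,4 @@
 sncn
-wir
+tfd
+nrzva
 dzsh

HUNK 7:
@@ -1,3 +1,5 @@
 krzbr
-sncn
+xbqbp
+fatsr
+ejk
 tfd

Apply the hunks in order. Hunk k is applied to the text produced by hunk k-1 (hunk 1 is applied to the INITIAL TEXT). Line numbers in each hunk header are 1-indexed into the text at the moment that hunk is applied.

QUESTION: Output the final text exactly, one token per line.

Hunk 1: at line 3 remove [dvdm,dpau,vcfz] add [ugjyx,aem] -> 12 lines: krzbr sncn wir ugjyx aem xpzu dsgv dfu udk vur tawc qruat
Hunk 2: at line 3 remove [aem,xpzu,dsgv] add [mcdph,xwem,kmylb] -> 12 lines: krzbr sncn wir ugjyx mcdph xwem kmylb dfu udk vur tawc qruat
Hunk 3: at line 3 remove [ugjyx,mcdph] add [dzsh,wptd] -> 12 lines: krzbr sncn wir dzsh wptd xwem kmylb dfu udk vur tawc qruat
Hunk 4: at line 6 remove [dfu,udk,vur] add [vnxqv,rjzqn,vnuq] -> 12 lines: krzbr sncn wir dzsh wptd xwem kmylb vnxqv rjzqn vnuq tawc qruat
Hunk 5: at line 5 remove [xwem] add [dgp,ruhu,habu] -> 14 lines: krzbr sncn wir dzsh wptd dgp ruhu habu kmylb vnxqv rjzqn vnuq tawc qruat
Hunk 6: at line 2 remove [wir] add [tfd,nrzva] -> 15 lines: krzbr sncn tfd nrzva dzsh wptd dgp ruhu habu kmylb vnxqv rjzqn vnuq tawc qruat
Hunk 7: at line 1 remove [sncn] add [xbqbp,fatsr,ejk] -> 17 lines: krzbr xbqbp fatsr ejk tfd nrzva dzsh wptd dgp ruhu habu kmylb vnxqv rjzqn vnuq tawc qruat

Answer: krzbr
xbqbp
fatsr
ejk
tfd
nrzva
dzsh
wptd
dgp
ruhu
habu
kmylb
vnxqv
rjzqn
vnuq
tawc
qruat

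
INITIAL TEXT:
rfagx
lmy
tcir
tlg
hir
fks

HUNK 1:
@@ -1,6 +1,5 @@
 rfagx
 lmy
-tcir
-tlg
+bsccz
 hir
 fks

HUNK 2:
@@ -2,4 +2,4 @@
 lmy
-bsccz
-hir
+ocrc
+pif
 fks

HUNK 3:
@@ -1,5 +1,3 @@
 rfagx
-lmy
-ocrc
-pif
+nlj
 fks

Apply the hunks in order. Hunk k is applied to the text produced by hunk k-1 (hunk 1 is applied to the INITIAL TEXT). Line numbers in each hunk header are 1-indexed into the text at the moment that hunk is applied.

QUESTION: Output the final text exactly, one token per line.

Answer: rfagx
nlj
fks

Derivation:
Hunk 1: at line 1 remove [tcir,tlg] add [bsccz] -> 5 lines: rfagx lmy bsccz hir fks
Hunk 2: at line 2 remove [bsccz,hir] add [ocrc,pif] -> 5 lines: rfagx lmy ocrc pif fks
Hunk 3: at line 1 remove [lmy,ocrc,pif] add [nlj] -> 3 lines: rfagx nlj fks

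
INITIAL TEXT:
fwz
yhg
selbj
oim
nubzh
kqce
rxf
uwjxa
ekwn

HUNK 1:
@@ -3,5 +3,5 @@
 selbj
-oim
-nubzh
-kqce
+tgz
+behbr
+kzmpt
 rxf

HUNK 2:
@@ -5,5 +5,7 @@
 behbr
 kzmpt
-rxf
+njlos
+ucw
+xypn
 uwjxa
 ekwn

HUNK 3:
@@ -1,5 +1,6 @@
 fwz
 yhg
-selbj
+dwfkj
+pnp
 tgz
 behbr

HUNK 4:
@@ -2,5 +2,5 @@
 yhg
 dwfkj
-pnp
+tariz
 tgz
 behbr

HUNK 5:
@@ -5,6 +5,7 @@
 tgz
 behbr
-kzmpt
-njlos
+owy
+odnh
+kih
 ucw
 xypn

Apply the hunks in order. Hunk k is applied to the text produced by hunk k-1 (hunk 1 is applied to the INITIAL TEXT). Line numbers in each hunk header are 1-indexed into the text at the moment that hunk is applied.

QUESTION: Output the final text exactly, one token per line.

Answer: fwz
yhg
dwfkj
tariz
tgz
behbr
owy
odnh
kih
ucw
xypn
uwjxa
ekwn

Derivation:
Hunk 1: at line 3 remove [oim,nubzh,kqce] add [tgz,behbr,kzmpt] -> 9 lines: fwz yhg selbj tgz behbr kzmpt rxf uwjxa ekwn
Hunk 2: at line 5 remove [rxf] add [njlos,ucw,xypn] -> 11 lines: fwz yhg selbj tgz behbr kzmpt njlos ucw xypn uwjxa ekwn
Hunk 3: at line 1 remove [selbj] add [dwfkj,pnp] -> 12 lines: fwz yhg dwfkj pnp tgz behbr kzmpt njlos ucw xypn uwjxa ekwn
Hunk 4: at line 2 remove [pnp] add [tariz] -> 12 lines: fwz yhg dwfkj tariz tgz behbr kzmpt njlos ucw xypn uwjxa ekwn
Hunk 5: at line 5 remove [kzmpt,njlos] add [owy,odnh,kih] -> 13 lines: fwz yhg dwfkj tariz tgz behbr owy odnh kih ucw xypn uwjxa ekwn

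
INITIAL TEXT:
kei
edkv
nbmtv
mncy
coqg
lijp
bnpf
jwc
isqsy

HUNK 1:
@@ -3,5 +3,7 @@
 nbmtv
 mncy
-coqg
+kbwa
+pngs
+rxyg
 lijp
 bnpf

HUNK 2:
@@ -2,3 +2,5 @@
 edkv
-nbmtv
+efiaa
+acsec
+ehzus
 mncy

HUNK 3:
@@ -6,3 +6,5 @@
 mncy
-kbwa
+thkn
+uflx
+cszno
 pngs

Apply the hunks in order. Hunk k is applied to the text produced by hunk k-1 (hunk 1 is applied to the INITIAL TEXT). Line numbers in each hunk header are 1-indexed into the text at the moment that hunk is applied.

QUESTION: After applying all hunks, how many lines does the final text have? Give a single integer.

Answer: 15

Derivation:
Hunk 1: at line 3 remove [coqg] add [kbwa,pngs,rxyg] -> 11 lines: kei edkv nbmtv mncy kbwa pngs rxyg lijp bnpf jwc isqsy
Hunk 2: at line 2 remove [nbmtv] add [efiaa,acsec,ehzus] -> 13 lines: kei edkv efiaa acsec ehzus mncy kbwa pngs rxyg lijp bnpf jwc isqsy
Hunk 3: at line 6 remove [kbwa] add [thkn,uflx,cszno] -> 15 lines: kei edkv efiaa acsec ehzus mncy thkn uflx cszno pngs rxyg lijp bnpf jwc isqsy
Final line count: 15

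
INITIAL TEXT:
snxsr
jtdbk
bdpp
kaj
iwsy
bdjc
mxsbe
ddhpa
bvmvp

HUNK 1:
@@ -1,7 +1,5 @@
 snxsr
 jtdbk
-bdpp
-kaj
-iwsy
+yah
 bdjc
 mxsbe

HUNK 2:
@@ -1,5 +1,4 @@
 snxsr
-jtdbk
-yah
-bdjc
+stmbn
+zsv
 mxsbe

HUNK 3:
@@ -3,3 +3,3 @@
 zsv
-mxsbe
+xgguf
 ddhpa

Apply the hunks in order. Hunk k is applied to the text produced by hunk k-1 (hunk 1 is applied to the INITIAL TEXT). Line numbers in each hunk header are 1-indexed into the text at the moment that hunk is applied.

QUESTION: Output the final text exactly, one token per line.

Answer: snxsr
stmbn
zsv
xgguf
ddhpa
bvmvp

Derivation:
Hunk 1: at line 1 remove [bdpp,kaj,iwsy] add [yah] -> 7 lines: snxsr jtdbk yah bdjc mxsbe ddhpa bvmvp
Hunk 2: at line 1 remove [jtdbk,yah,bdjc] add [stmbn,zsv] -> 6 lines: snxsr stmbn zsv mxsbe ddhpa bvmvp
Hunk 3: at line 3 remove [mxsbe] add [xgguf] -> 6 lines: snxsr stmbn zsv xgguf ddhpa bvmvp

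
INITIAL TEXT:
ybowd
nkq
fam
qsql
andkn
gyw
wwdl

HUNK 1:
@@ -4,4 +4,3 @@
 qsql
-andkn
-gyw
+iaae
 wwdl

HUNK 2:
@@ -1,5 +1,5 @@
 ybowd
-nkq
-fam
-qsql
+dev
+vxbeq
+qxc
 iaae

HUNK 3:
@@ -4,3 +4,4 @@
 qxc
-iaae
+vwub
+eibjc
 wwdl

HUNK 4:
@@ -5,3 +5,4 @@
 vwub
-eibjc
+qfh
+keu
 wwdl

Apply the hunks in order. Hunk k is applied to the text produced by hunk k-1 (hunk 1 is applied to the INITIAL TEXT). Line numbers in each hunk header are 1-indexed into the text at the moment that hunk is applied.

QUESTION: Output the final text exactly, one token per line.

Hunk 1: at line 4 remove [andkn,gyw] add [iaae] -> 6 lines: ybowd nkq fam qsql iaae wwdl
Hunk 2: at line 1 remove [nkq,fam,qsql] add [dev,vxbeq,qxc] -> 6 lines: ybowd dev vxbeq qxc iaae wwdl
Hunk 3: at line 4 remove [iaae] add [vwub,eibjc] -> 7 lines: ybowd dev vxbeq qxc vwub eibjc wwdl
Hunk 4: at line 5 remove [eibjc] add [qfh,keu] -> 8 lines: ybowd dev vxbeq qxc vwub qfh keu wwdl

Answer: ybowd
dev
vxbeq
qxc
vwub
qfh
keu
wwdl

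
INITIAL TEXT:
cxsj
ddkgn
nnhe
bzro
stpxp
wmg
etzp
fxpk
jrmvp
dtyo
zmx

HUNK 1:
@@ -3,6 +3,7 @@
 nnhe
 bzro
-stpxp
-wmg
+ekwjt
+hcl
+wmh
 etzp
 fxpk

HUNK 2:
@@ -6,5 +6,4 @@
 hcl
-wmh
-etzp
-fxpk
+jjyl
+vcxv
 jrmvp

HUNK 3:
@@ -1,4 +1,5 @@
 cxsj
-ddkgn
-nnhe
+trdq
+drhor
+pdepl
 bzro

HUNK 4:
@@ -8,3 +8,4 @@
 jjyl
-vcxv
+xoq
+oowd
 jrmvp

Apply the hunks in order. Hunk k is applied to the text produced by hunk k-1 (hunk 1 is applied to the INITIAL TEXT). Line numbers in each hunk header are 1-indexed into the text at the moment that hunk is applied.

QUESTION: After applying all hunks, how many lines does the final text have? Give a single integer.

Answer: 13

Derivation:
Hunk 1: at line 3 remove [stpxp,wmg] add [ekwjt,hcl,wmh] -> 12 lines: cxsj ddkgn nnhe bzro ekwjt hcl wmh etzp fxpk jrmvp dtyo zmx
Hunk 2: at line 6 remove [wmh,etzp,fxpk] add [jjyl,vcxv] -> 11 lines: cxsj ddkgn nnhe bzro ekwjt hcl jjyl vcxv jrmvp dtyo zmx
Hunk 3: at line 1 remove [ddkgn,nnhe] add [trdq,drhor,pdepl] -> 12 lines: cxsj trdq drhor pdepl bzro ekwjt hcl jjyl vcxv jrmvp dtyo zmx
Hunk 4: at line 8 remove [vcxv] add [xoq,oowd] -> 13 lines: cxsj trdq drhor pdepl bzro ekwjt hcl jjyl xoq oowd jrmvp dtyo zmx
Final line count: 13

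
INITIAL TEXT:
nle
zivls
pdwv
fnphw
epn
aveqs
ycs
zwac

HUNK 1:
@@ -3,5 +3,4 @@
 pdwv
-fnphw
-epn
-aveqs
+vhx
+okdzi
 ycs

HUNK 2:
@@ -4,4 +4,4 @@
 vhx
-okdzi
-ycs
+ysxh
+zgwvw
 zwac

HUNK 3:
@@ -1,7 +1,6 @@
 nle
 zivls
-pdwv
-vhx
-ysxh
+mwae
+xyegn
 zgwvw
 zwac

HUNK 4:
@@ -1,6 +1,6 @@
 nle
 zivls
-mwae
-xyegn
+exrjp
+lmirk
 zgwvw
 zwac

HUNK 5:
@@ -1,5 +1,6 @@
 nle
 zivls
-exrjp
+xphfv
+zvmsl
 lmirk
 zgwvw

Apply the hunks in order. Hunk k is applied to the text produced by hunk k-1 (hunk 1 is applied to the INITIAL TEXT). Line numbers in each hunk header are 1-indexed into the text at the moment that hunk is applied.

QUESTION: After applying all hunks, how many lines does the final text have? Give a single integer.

Answer: 7

Derivation:
Hunk 1: at line 3 remove [fnphw,epn,aveqs] add [vhx,okdzi] -> 7 lines: nle zivls pdwv vhx okdzi ycs zwac
Hunk 2: at line 4 remove [okdzi,ycs] add [ysxh,zgwvw] -> 7 lines: nle zivls pdwv vhx ysxh zgwvw zwac
Hunk 3: at line 1 remove [pdwv,vhx,ysxh] add [mwae,xyegn] -> 6 lines: nle zivls mwae xyegn zgwvw zwac
Hunk 4: at line 1 remove [mwae,xyegn] add [exrjp,lmirk] -> 6 lines: nle zivls exrjp lmirk zgwvw zwac
Hunk 5: at line 1 remove [exrjp] add [xphfv,zvmsl] -> 7 lines: nle zivls xphfv zvmsl lmirk zgwvw zwac
Final line count: 7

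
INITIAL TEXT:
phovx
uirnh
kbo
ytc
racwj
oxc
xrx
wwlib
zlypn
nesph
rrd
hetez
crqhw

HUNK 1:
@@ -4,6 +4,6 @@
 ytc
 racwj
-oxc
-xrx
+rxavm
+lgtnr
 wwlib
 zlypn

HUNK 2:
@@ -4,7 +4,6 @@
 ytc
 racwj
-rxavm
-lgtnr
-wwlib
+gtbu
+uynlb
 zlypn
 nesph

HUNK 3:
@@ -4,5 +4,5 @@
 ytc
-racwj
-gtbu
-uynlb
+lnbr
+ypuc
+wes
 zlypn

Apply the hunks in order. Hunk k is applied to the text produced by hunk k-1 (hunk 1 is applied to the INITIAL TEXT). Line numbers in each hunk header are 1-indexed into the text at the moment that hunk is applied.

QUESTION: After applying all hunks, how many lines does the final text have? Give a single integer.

Hunk 1: at line 4 remove [oxc,xrx] add [rxavm,lgtnr] -> 13 lines: phovx uirnh kbo ytc racwj rxavm lgtnr wwlib zlypn nesph rrd hetez crqhw
Hunk 2: at line 4 remove [rxavm,lgtnr,wwlib] add [gtbu,uynlb] -> 12 lines: phovx uirnh kbo ytc racwj gtbu uynlb zlypn nesph rrd hetez crqhw
Hunk 3: at line 4 remove [racwj,gtbu,uynlb] add [lnbr,ypuc,wes] -> 12 lines: phovx uirnh kbo ytc lnbr ypuc wes zlypn nesph rrd hetez crqhw
Final line count: 12

Answer: 12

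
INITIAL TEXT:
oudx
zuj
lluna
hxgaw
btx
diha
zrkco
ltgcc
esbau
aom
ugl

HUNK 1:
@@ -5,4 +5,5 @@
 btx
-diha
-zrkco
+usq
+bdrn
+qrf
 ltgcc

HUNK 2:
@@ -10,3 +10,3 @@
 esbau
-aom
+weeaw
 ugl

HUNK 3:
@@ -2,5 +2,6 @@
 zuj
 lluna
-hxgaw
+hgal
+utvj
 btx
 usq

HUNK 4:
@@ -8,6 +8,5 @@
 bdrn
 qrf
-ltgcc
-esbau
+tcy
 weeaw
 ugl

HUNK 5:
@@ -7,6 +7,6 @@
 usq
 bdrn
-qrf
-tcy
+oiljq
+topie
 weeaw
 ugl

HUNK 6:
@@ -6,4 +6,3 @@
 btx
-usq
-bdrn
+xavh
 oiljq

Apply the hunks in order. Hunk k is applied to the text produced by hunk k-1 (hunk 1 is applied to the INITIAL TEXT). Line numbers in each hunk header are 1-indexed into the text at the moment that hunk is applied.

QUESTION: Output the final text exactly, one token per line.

Answer: oudx
zuj
lluna
hgal
utvj
btx
xavh
oiljq
topie
weeaw
ugl

Derivation:
Hunk 1: at line 5 remove [diha,zrkco] add [usq,bdrn,qrf] -> 12 lines: oudx zuj lluna hxgaw btx usq bdrn qrf ltgcc esbau aom ugl
Hunk 2: at line 10 remove [aom] add [weeaw] -> 12 lines: oudx zuj lluna hxgaw btx usq bdrn qrf ltgcc esbau weeaw ugl
Hunk 3: at line 2 remove [hxgaw] add [hgal,utvj] -> 13 lines: oudx zuj lluna hgal utvj btx usq bdrn qrf ltgcc esbau weeaw ugl
Hunk 4: at line 8 remove [ltgcc,esbau] add [tcy] -> 12 lines: oudx zuj lluna hgal utvj btx usq bdrn qrf tcy weeaw ugl
Hunk 5: at line 7 remove [qrf,tcy] add [oiljq,topie] -> 12 lines: oudx zuj lluna hgal utvj btx usq bdrn oiljq topie weeaw ugl
Hunk 6: at line 6 remove [usq,bdrn] add [xavh] -> 11 lines: oudx zuj lluna hgal utvj btx xavh oiljq topie weeaw ugl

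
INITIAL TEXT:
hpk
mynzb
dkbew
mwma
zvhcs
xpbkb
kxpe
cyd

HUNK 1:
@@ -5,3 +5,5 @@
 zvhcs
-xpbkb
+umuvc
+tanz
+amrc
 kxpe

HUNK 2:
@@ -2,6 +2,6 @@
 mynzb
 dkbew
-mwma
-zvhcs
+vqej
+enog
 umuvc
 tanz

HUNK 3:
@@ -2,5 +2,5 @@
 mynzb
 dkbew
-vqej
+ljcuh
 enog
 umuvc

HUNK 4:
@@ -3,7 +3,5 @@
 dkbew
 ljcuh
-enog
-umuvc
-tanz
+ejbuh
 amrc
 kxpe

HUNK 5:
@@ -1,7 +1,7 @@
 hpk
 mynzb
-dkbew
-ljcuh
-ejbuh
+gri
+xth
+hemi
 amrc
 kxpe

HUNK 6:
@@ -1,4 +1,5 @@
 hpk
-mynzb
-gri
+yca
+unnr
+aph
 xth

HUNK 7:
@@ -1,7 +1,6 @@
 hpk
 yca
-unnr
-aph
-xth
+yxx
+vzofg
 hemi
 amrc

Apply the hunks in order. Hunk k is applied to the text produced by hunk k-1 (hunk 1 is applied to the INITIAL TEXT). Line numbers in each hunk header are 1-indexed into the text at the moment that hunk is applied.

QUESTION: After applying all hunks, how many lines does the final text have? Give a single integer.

Hunk 1: at line 5 remove [xpbkb] add [umuvc,tanz,amrc] -> 10 lines: hpk mynzb dkbew mwma zvhcs umuvc tanz amrc kxpe cyd
Hunk 2: at line 2 remove [mwma,zvhcs] add [vqej,enog] -> 10 lines: hpk mynzb dkbew vqej enog umuvc tanz amrc kxpe cyd
Hunk 3: at line 2 remove [vqej] add [ljcuh] -> 10 lines: hpk mynzb dkbew ljcuh enog umuvc tanz amrc kxpe cyd
Hunk 4: at line 3 remove [enog,umuvc,tanz] add [ejbuh] -> 8 lines: hpk mynzb dkbew ljcuh ejbuh amrc kxpe cyd
Hunk 5: at line 1 remove [dkbew,ljcuh,ejbuh] add [gri,xth,hemi] -> 8 lines: hpk mynzb gri xth hemi amrc kxpe cyd
Hunk 6: at line 1 remove [mynzb,gri] add [yca,unnr,aph] -> 9 lines: hpk yca unnr aph xth hemi amrc kxpe cyd
Hunk 7: at line 1 remove [unnr,aph,xth] add [yxx,vzofg] -> 8 lines: hpk yca yxx vzofg hemi amrc kxpe cyd
Final line count: 8

Answer: 8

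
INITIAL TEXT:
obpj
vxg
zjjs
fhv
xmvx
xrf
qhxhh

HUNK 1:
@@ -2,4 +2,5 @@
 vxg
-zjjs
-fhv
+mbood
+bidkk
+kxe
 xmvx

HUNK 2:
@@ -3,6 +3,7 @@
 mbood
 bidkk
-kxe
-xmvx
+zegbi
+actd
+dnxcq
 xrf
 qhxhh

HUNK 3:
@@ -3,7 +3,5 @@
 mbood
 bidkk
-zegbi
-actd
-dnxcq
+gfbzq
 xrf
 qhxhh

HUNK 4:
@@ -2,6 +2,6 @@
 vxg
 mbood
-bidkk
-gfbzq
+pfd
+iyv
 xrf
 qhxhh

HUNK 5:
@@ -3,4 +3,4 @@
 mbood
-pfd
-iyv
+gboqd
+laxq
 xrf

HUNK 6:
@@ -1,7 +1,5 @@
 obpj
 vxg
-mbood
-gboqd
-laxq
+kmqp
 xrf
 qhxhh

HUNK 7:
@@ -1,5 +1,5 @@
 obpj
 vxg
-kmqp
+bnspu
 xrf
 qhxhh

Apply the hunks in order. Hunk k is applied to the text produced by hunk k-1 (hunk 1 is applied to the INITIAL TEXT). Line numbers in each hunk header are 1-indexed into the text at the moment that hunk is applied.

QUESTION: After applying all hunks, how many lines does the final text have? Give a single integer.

Hunk 1: at line 2 remove [zjjs,fhv] add [mbood,bidkk,kxe] -> 8 lines: obpj vxg mbood bidkk kxe xmvx xrf qhxhh
Hunk 2: at line 3 remove [kxe,xmvx] add [zegbi,actd,dnxcq] -> 9 lines: obpj vxg mbood bidkk zegbi actd dnxcq xrf qhxhh
Hunk 3: at line 3 remove [zegbi,actd,dnxcq] add [gfbzq] -> 7 lines: obpj vxg mbood bidkk gfbzq xrf qhxhh
Hunk 4: at line 2 remove [bidkk,gfbzq] add [pfd,iyv] -> 7 lines: obpj vxg mbood pfd iyv xrf qhxhh
Hunk 5: at line 3 remove [pfd,iyv] add [gboqd,laxq] -> 7 lines: obpj vxg mbood gboqd laxq xrf qhxhh
Hunk 6: at line 1 remove [mbood,gboqd,laxq] add [kmqp] -> 5 lines: obpj vxg kmqp xrf qhxhh
Hunk 7: at line 1 remove [kmqp] add [bnspu] -> 5 lines: obpj vxg bnspu xrf qhxhh
Final line count: 5

Answer: 5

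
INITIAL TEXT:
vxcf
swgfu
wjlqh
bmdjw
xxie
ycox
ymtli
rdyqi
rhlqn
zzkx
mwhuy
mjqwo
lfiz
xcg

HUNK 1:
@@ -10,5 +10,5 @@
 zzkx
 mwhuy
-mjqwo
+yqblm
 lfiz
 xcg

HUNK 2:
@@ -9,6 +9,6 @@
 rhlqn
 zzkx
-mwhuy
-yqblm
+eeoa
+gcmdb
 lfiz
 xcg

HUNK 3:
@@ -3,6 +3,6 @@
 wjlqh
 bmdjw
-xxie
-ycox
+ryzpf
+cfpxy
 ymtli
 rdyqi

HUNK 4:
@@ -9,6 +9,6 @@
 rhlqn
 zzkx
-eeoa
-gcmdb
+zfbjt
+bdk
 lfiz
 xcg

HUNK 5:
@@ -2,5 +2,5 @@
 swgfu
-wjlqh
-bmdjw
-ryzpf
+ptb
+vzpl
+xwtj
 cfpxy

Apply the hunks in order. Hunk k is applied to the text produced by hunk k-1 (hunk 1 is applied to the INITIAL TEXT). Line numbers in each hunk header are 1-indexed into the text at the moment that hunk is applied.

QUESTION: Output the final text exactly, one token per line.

Answer: vxcf
swgfu
ptb
vzpl
xwtj
cfpxy
ymtli
rdyqi
rhlqn
zzkx
zfbjt
bdk
lfiz
xcg

Derivation:
Hunk 1: at line 10 remove [mjqwo] add [yqblm] -> 14 lines: vxcf swgfu wjlqh bmdjw xxie ycox ymtli rdyqi rhlqn zzkx mwhuy yqblm lfiz xcg
Hunk 2: at line 9 remove [mwhuy,yqblm] add [eeoa,gcmdb] -> 14 lines: vxcf swgfu wjlqh bmdjw xxie ycox ymtli rdyqi rhlqn zzkx eeoa gcmdb lfiz xcg
Hunk 3: at line 3 remove [xxie,ycox] add [ryzpf,cfpxy] -> 14 lines: vxcf swgfu wjlqh bmdjw ryzpf cfpxy ymtli rdyqi rhlqn zzkx eeoa gcmdb lfiz xcg
Hunk 4: at line 9 remove [eeoa,gcmdb] add [zfbjt,bdk] -> 14 lines: vxcf swgfu wjlqh bmdjw ryzpf cfpxy ymtli rdyqi rhlqn zzkx zfbjt bdk lfiz xcg
Hunk 5: at line 2 remove [wjlqh,bmdjw,ryzpf] add [ptb,vzpl,xwtj] -> 14 lines: vxcf swgfu ptb vzpl xwtj cfpxy ymtli rdyqi rhlqn zzkx zfbjt bdk lfiz xcg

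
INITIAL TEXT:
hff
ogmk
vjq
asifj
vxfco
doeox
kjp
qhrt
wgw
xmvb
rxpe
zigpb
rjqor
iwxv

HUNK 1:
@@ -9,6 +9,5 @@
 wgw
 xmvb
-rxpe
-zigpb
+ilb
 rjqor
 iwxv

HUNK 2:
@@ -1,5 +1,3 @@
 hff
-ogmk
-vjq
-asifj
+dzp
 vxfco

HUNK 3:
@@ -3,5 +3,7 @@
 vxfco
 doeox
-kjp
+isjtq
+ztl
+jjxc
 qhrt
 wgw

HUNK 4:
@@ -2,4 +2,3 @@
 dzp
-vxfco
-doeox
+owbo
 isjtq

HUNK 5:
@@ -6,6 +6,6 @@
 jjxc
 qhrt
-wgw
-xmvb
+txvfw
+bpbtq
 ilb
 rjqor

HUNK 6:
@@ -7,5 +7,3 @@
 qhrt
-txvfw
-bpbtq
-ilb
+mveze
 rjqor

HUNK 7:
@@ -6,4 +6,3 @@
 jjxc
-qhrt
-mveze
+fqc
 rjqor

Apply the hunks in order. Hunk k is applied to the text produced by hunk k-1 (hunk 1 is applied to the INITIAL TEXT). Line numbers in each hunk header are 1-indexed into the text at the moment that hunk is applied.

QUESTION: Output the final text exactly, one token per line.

Answer: hff
dzp
owbo
isjtq
ztl
jjxc
fqc
rjqor
iwxv

Derivation:
Hunk 1: at line 9 remove [rxpe,zigpb] add [ilb] -> 13 lines: hff ogmk vjq asifj vxfco doeox kjp qhrt wgw xmvb ilb rjqor iwxv
Hunk 2: at line 1 remove [ogmk,vjq,asifj] add [dzp] -> 11 lines: hff dzp vxfco doeox kjp qhrt wgw xmvb ilb rjqor iwxv
Hunk 3: at line 3 remove [kjp] add [isjtq,ztl,jjxc] -> 13 lines: hff dzp vxfco doeox isjtq ztl jjxc qhrt wgw xmvb ilb rjqor iwxv
Hunk 4: at line 2 remove [vxfco,doeox] add [owbo] -> 12 lines: hff dzp owbo isjtq ztl jjxc qhrt wgw xmvb ilb rjqor iwxv
Hunk 5: at line 6 remove [wgw,xmvb] add [txvfw,bpbtq] -> 12 lines: hff dzp owbo isjtq ztl jjxc qhrt txvfw bpbtq ilb rjqor iwxv
Hunk 6: at line 7 remove [txvfw,bpbtq,ilb] add [mveze] -> 10 lines: hff dzp owbo isjtq ztl jjxc qhrt mveze rjqor iwxv
Hunk 7: at line 6 remove [qhrt,mveze] add [fqc] -> 9 lines: hff dzp owbo isjtq ztl jjxc fqc rjqor iwxv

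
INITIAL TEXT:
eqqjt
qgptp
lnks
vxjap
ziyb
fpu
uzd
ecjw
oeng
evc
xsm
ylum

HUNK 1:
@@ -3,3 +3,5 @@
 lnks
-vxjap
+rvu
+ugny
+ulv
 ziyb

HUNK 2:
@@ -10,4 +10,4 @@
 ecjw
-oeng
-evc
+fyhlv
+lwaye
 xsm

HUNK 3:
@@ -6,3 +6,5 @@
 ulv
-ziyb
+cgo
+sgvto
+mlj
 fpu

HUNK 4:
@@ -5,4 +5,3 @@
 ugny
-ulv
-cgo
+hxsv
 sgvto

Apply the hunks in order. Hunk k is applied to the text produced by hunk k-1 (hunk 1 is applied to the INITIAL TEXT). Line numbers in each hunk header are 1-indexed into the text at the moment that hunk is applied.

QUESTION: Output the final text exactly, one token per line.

Hunk 1: at line 3 remove [vxjap] add [rvu,ugny,ulv] -> 14 lines: eqqjt qgptp lnks rvu ugny ulv ziyb fpu uzd ecjw oeng evc xsm ylum
Hunk 2: at line 10 remove [oeng,evc] add [fyhlv,lwaye] -> 14 lines: eqqjt qgptp lnks rvu ugny ulv ziyb fpu uzd ecjw fyhlv lwaye xsm ylum
Hunk 3: at line 6 remove [ziyb] add [cgo,sgvto,mlj] -> 16 lines: eqqjt qgptp lnks rvu ugny ulv cgo sgvto mlj fpu uzd ecjw fyhlv lwaye xsm ylum
Hunk 4: at line 5 remove [ulv,cgo] add [hxsv] -> 15 lines: eqqjt qgptp lnks rvu ugny hxsv sgvto mlj fpu uzd ecjw fyhlv lwaye xsm ylum

Answer: eqqjt
qgptp
lnks
rvu
ugny
hxsv
sgvto
mlj
fpu
uzd
ecjw
fyhlv
lwaye
xsm
ylum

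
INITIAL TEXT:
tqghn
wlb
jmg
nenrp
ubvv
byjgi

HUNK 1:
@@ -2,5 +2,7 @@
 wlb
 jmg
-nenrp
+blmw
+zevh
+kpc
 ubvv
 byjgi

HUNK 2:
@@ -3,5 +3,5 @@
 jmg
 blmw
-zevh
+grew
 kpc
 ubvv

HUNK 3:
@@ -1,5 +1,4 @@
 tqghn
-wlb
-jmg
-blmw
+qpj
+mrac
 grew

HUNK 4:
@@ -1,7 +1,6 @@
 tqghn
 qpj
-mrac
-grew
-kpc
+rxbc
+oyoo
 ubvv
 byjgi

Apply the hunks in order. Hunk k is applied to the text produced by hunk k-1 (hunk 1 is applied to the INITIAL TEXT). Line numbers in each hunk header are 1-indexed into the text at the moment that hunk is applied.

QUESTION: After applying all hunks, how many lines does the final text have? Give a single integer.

Answer: 6

Derivation:
Hunk 1: at line 2 remove [nenrp] add [blmw,zevh,kpc] -> 8 lines: tqghn wlb jmg blmw zevh kpc ubvv byjgi
Hunk 2: at line 3 remove [zevh] add [grew] -> 8 lines: tqghn wlb jmg blmw grew kpc ubvv byjgi
Hunk 3: at line 1 remove [wlb,jmg,blmw] add [qpj,mrac] -> 7 lines: tqghn qpj mrac grew kpc ubvv byjgi
Hunk 4: at line 1 remove [mrac,grew,kpc] add [rxbc,oyoo] -> 6 lines: tqghn qpj rxbc oyoo ubvv byjgi
Final line count: 6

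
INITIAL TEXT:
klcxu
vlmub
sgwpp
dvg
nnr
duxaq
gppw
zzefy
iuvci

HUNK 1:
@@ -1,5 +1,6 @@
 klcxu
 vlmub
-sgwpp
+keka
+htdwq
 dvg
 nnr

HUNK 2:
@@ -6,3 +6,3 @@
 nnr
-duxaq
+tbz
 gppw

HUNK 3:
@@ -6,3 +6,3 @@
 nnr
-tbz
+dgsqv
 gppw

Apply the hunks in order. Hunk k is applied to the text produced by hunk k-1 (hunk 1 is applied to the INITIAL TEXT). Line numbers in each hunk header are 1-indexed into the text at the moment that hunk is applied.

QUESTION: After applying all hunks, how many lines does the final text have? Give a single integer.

Hunk 1: at line 1 remove [sgwpp] add [keka,htdwq] -> 10 lines: klcxu vlmub keka htdwq dvg nnr duxaq gppw zzefy iuvci
Hunk 2: at line 6 remove [duxaq] add [tbz] -> 10 lines: klcxu vlmub keka htdwq dvg nnr tbz gppw zzefy iuvci
Hunk 3: at line 6 remove [tbz] add [dgsqv] -> 10 lines: klcxu vlmub keka htdwq dvg nnr dgsqv gppw zzefy iuvci
Final line count: 10

Answer: 10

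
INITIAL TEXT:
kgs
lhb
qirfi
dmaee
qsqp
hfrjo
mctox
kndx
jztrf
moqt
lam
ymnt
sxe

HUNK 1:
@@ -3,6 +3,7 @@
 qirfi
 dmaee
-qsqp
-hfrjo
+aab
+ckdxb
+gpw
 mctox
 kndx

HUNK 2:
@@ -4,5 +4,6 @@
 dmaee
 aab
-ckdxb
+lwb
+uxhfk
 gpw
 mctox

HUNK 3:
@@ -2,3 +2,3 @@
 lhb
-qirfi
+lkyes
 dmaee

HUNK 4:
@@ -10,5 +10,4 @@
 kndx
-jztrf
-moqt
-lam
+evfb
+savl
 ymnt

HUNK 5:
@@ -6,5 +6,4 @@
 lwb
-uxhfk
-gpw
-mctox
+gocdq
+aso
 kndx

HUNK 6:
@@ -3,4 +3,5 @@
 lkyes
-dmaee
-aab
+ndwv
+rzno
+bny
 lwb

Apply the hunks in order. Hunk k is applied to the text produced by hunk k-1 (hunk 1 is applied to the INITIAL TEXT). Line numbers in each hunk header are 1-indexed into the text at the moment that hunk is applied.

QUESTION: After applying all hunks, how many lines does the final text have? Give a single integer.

Answer: 14

Derivation:
Hunk 1: at line 3 remove [qsqp,hfrjo] add [aab,ckdxb,gpw] -> 14 lines: kgs lhb qirfi dmaee aab ckdxb gpw mctox kndx jztrf moqt lam ymnt sxe
Hunk 2: at line 4 remove [ckdxb] add [lwb,uxhfk] -> 15 lines: kgs lhb qirfi dmaee aab lwb uxhfk gpw mctox kndx jztrf moqt lam ymnt sxe
Hunk 3: at line 2 remove [qirfi] add [lkyes] -> 15 lines: kgs lhb lkyes dmaee aab lwb uxhfk gpw mctox kndx jztrf moqt lam ymnt sxe
Hunk 4: at line 10 remove [jztrf,moqt,lam] add [evfb,savl] -> 14 lines: kgs lhb lkyes dmaee aab lwb uxhfk gpw mctox kndx evfb savl ymnt sxe
Hunk 5: at line 6 remove [uxhfk,gpw,mctox] add [gocdq,aso] -> 13 lines: kgs lhb lkyes dmaee aab lwb gocdq aso kndx evfb savl ymnt sxe
Hunk 6: at line 3 remove [dmaee,aab] add [ndwv,rzno,bny] -> 14 lines: kgs lhb lkyes ndwv rzno bny lwb gocdq aso kndx evfb savl ymnt sxe
Final line count: 14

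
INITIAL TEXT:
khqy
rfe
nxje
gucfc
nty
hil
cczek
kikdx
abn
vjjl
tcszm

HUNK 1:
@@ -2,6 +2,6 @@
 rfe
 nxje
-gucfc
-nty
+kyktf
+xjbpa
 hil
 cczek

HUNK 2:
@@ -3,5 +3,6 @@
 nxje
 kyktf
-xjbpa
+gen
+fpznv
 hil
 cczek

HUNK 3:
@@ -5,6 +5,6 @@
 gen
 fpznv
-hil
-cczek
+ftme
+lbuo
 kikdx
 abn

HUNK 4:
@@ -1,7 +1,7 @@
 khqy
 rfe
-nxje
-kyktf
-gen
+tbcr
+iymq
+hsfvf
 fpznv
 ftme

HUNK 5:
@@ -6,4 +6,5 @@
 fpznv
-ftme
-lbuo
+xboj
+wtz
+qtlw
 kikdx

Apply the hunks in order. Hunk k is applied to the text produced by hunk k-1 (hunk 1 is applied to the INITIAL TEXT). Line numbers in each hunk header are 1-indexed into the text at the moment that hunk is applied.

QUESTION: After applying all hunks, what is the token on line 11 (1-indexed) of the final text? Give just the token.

Hunk 1: at line 2 remove [gucfc,nty] add [kyktf,xjbpa] -> 11 lines: khqy rfe nxje kyktf xjbpa hil cczek kikdx abn vjjl tcszm
Hunk 2: at line 3 remove [xjbpa] add [gen,fpznv] -> 12 lines: khqy rfe nxje kyktf gen fpznv hil cczek kikdx abn vjjl tcszm
Hunk 3: at line 5 remove [hil,cczek] add [ftme,lbuo] -> 12 lines: khqy rfe nxje kyktf gen fpznv ftme lbuo kikdx abn vjjl tcszm
Hunk 4: at line 1 remove [nxje,kyktf,gen] add [tbcr,iymq,hsfvf] -> 12 lines: khqy rfe tbcr iymq hsfvf fpznv ftme lbuo kikdx abn vjjl tcszm
Hunk 5: at line 6 remove [ftme,lbuo] add [xboj,wtz,qtlw] -> 13 lines: khqy rfe tbcr iymq hsfvf fpznv xboj wtz qtlw kikdx abn vjjl tcszm
Final line 11: abn

Answer: abn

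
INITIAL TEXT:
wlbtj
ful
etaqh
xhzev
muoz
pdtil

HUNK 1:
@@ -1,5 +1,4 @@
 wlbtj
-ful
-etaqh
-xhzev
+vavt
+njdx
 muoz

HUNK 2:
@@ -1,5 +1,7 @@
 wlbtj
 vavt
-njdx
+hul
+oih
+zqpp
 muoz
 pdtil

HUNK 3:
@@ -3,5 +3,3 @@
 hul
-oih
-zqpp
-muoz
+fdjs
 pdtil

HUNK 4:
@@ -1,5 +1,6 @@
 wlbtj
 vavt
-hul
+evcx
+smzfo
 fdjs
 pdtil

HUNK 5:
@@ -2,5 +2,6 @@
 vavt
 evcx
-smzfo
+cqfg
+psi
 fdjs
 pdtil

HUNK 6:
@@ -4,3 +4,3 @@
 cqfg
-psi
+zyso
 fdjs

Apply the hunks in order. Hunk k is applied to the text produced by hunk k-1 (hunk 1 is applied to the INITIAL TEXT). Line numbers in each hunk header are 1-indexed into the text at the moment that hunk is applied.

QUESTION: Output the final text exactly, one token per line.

Hunk 1: at line 1 remove [ful,etaqh,xhzev] add [vavt,njdx] -> 5 lines: wlbtj vavt njdx muoz pdtil
Hunk 2: at line 1 remove [njdx] add [hul,oih,zqpp] -> 7 lines: wlbtj vavt hul oih zqpp muoz pdtil
Hunk 3: at line 3 remove [oih,zqpp,muoz] add [fdjs] -> 5 lines: wlbtj vavt hul fdjs pdtil
Hunk 4: at line 1 remove [hul] add [evcx,smzfo] -> 6 lines: wlbtj vavt evcx smzfo fdjs pdtil
Hunk 5: at line 2 remove [smzfo] add [cqfg,psi] -> 7 lines: wlbtj vavt evcx cqfg psi fdjs pdtil
Hunk 6: at line 4 remove [psi] add [zyso] -> 7 lines: wlbtj vavt evcx cqfg zyso fdjs pdtil

Answer: wlbtj
vavt
evcx
cqfg
zyso
fdjs
pdtil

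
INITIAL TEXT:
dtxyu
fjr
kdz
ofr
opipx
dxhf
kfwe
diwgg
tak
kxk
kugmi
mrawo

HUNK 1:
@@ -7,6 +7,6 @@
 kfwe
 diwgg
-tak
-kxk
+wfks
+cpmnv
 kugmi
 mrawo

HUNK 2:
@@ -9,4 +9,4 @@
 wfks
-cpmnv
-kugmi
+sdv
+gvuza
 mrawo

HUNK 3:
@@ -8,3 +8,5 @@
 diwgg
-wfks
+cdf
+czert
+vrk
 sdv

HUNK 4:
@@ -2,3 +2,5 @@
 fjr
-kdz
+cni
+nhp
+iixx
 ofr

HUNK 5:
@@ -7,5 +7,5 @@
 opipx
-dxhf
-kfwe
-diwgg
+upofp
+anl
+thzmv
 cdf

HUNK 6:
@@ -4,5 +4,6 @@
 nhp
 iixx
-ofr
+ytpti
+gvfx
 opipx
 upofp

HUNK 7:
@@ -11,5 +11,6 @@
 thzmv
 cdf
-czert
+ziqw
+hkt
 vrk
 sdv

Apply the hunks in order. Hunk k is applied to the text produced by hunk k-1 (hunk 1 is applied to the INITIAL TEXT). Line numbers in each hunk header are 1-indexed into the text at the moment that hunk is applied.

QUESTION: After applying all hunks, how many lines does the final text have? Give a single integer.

Hunk 1: at line 7 remove [tak,kxk] add [wfks,cpmnv] -> 12 lines: dtxyu fjr kdz ofr opipx dxhf kfwe diwgg wfks cpmnv kugmi mrawo
Hunk 2: at line 9 remove [cpmnv,kugmi] add [sdv,gvuza] -> 12 lines: dtxyu fjr kdz ofr opipx dxhf kfwe diwgg wfks sdv gvuza mrawo
Hunk 3: at line 8 remove [wfks] add [cdf,czert,vrk] -> 14 lines: dtxyu fjr kdz ofr opipx dxhf kfwe diwgg cdf czert vrk sdv gvuza mrawo
Hunk 4: at line 2 remove [kdz] add [cni,nhp,iixx] -> 16 lines: dtxyu fjr cni nhp iixx ofr opipx dxhf kfwe diwgg cdf czert vrk sdv gvuza mrawo
Hunk 5: at line 7 remove [dxhf,kfwe,diwgg] add [upofp,anl,thzmv] -> 16 lines: dtxyu fjr cni nhp iixx ofr opipx upofp anl thzmv cdf czert vrk sdv gvuza mrawo
Hunk 6: at line 4 remove [ofr] add [ytpti,gvfx] -> 17 lines: dtxyu fjr cni nhp iixx ytpti gvfx opipx upofp anl thzmv cdf czert vrk sdv gvuza mrawo
Hunk 7: at line 11 remove [czert] add [ziqw,hkt] -> 18 lines: dtxyu fjr cni nhp iixx ytpti gvfx opipx upofp anl thzmv cdf ziqw hkt vrk sdv gvuza mrawo
Final line count: 18

Answer: 18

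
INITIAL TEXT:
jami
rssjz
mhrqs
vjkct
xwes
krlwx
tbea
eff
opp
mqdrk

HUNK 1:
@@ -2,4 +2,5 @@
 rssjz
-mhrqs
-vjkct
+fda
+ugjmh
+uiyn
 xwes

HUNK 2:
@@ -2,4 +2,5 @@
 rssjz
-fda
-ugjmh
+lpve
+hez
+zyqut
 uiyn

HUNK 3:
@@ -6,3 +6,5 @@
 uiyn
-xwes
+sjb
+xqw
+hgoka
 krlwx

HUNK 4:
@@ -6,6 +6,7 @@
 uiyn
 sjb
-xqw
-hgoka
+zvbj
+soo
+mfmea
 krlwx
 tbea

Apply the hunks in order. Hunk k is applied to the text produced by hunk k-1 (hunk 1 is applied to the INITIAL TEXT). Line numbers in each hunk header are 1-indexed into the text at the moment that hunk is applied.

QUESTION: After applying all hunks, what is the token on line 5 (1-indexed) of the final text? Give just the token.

Hunk 1: at line 2 remove [mhrqs,vjkct] add [fda,ugjmh,uiyn] -> 11 lines: jami rssjz fda ugjmh uiyn xwes krlwx tbea eff opp mqdrk
Hunk 2: at line 2 remove [fda,ugjmh] add [lpve,hez,zyqut] -> 12 lines: jami rssjz lpve hez zyqut uiyn xwes krlwx tbea eff opp mqdrk
Hunk 3: at line 6 remove [xwes] add [sjb,xqw,hgoka] -> 14 lines: jami rssjz lpve hez zyqut uiyn sjb xqw hgoka krlwx tbea eff opp mqdrk
Hunk 4: at line 6 remove [xqw,hgoka] add [zvbj,soo,mfmea] -> 15 lines: jami rssjz lpve hez zyqut uiyn sjb zvbj soo mfmea krlwx tbea eff opp mqdrk
Final line 5: zyqut

Answer: zyqut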